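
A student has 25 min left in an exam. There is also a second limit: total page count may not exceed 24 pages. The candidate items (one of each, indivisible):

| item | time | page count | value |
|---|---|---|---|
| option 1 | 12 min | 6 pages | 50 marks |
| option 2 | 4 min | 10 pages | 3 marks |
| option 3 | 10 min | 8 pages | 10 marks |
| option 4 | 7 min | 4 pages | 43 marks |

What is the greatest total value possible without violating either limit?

96 marks

Feasible sets respecting both limits:
- option 1+option 2+option 4: time 23, page count 20, value 96
- option 1+option 4: time 19, page count 10, value 93
- option 1+option 3: time 22, page count 14, value 60
Best: 96 marks.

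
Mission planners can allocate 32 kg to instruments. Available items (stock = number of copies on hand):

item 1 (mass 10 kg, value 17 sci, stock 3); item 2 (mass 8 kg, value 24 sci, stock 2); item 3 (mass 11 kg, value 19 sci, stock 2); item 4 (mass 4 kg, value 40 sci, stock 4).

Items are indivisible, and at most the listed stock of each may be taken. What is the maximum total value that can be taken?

208 sci

Best selections within mass 32 and stock limits:
- 2×item 2 + 4×item 4: mass 32, value 208
- 1×item 2 + 4×item 4: mass 24, value 184
- 1×item 3 + 4×item 4: mass 27, value 179
Best: 208 sci.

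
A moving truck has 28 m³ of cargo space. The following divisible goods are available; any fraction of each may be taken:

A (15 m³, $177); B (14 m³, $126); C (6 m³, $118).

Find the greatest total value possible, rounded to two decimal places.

Take in order of value per unit:
- C (118/6 per unit): all 6 → value 118, running total 118.00
- A (177/15 per unit): all 15 → value 177, running total 295.00
- B (126/14 per unit): 7 of 14 → value 7×126/14 = 63.0000, running total 358.00
Total 358.00.

358.00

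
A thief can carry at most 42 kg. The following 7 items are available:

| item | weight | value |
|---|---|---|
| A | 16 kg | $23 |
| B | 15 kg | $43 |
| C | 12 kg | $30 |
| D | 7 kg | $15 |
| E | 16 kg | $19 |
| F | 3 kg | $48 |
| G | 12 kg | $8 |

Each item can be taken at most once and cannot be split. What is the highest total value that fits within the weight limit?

$136

Check high-value combinations within 42 kg:
- B+C+D+F: weight 15+12+7+3=37, value 43+30+15+48=136
- A+B+D+F: weight 16+15+7+3=41, value 23+43+15+48=129
- B+C+F+G: weight 15+12+3+12=42, value 43+30+48+8=129
Best: $136.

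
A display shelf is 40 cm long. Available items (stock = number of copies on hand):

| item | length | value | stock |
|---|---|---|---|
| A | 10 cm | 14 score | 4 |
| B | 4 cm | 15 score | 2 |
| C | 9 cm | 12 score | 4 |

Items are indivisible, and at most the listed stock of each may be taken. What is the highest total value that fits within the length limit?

72 score

Best selections within length 40 and stock limits:
- 3×A + 2×B: length 38, value 72
- 2×A + 2×B + 1×C: length 37, value 70
Best: 72 score.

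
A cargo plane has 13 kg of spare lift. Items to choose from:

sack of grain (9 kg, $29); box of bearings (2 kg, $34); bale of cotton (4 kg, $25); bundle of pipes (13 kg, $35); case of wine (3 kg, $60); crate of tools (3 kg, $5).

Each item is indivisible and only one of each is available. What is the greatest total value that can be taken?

$124

This is a 0/1 knapsack; check combinations near the capacity.
- box of bearings+bale of cotton+case of wine+crate of tools: weight 2+4+3+3=12, value 34+25+60+5=124
- box of bearings+bale of cotton+case of wine: weight 2+4+3=9, value 34+25+60=119
- box of bearings+case of wine+crate of tools: weight 2+3+3=8, value 34+60+5=99
Best: $124.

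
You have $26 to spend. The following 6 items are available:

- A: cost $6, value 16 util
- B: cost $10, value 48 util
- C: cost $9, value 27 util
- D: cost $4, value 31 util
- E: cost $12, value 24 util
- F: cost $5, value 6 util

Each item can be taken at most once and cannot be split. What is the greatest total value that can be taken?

Check high-value combinations within $26:
- B+C+D: cost 10+9+4=23, value 48+27+31=106
- B+D+E: cost 10+4+12=26, value 48+31+24=103
- A+B+D+F: cost 6+10+4+5=25, value 16+48+31+6=101
- A+B+D: cost 6+10+4=20, value 16+48+31=95
- A+B+C: cost 6+10+9=25, value 16+48+27=91
Best: 106 util.

106 util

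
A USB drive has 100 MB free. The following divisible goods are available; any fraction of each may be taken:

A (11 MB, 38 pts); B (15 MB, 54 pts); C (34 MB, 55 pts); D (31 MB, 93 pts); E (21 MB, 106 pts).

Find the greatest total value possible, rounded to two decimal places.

Take in order of value per unit:
- E (106/21 per unit): all 21 → value 106, running total 106.00
- B (54/15 per unit): all 15 → value 54, running total 160.00
- A (38/11 per unit): all 11 → value 38, running total 198.00
- D (93/31 per unit): all 31 → value 93, running total 291.00
- C (55/34 per unit): 22 of 34 → value 22×55/34 = 35.5882, running total 326.59
Total 326.59.

326.59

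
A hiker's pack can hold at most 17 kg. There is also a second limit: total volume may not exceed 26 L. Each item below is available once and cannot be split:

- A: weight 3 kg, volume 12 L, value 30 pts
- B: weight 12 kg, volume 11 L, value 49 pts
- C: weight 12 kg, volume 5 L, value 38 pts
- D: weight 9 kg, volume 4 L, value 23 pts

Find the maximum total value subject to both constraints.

79 pts

Feasible sets respecting both limits:
- A+B: weight 15, volume 23, value 79
- A+C: weight 15, volume 17, value 68
- A+D: weight 12, volume 16, value 53
Best: 79 pts.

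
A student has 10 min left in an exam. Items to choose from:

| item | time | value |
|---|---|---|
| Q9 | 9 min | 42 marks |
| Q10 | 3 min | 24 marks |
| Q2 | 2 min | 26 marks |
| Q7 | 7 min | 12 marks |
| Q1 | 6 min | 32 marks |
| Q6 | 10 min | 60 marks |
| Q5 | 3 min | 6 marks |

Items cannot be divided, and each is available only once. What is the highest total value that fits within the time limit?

Check high-value combinations within 10 min:
- Q6: time 10, value 60
- Q2+Q1: time 2+6=8, value 26+32=58
- Q10+Q2+Q5: time 3+2+3=8, value 24+26+6=56
- Q10+Q1: time 3+6=9, value 24+32=56
- Q10+Q2: time 3+2=5, value 24+26=50
Best: 60 marks.

60 marks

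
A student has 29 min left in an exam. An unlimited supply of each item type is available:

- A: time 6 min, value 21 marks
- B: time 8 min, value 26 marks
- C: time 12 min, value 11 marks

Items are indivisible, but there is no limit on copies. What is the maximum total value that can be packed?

94 marks

Best value-per-unit is A at 21/6; filling with it alone gives 4×21 = 84.
Optimal mix: 2×A + 2×B → time 28, value 94.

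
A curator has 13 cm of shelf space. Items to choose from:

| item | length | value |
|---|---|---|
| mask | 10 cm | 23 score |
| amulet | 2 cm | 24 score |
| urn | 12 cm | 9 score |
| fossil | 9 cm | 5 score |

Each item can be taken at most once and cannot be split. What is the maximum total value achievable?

Check high-value combinations within 13 cm:
- mask+amulet: length 10+2=12, value 23+24=47
- amulet+fossil: length 2+9=11, value 24+5=29
- amulet: length 2, value 24
- mask: length 10, value 23
- urn: length 12, value 9
Best: 47 score.

47 score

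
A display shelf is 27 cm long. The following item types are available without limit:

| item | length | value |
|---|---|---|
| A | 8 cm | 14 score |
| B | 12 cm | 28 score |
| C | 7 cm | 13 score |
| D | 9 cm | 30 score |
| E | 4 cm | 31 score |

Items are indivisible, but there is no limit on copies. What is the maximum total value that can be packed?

Best value-per-unit is E at 31/4, and filling with it alone uses length 6×4=24. No mix of the others beats 6×31 = 186.

186 score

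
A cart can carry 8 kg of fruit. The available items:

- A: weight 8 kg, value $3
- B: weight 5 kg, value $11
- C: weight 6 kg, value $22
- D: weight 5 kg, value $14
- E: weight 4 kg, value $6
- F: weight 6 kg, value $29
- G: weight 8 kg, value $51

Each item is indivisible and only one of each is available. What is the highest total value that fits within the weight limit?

$51

Check high-value combinations within 8 kg:
- G: weight 8, value 51
- F: weight 6, value 29
- C: weight 6, value 22
- D: weight 5, value 14
Best: $51.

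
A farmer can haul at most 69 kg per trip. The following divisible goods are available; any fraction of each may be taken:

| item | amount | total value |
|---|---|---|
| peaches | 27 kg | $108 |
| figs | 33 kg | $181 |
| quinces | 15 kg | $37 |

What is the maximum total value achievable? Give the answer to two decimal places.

311.20

Take in order of value per unit:
- figs (181/33 per unit): all 33 → value 181, running total 181.00
- peaches (108/27 per unit): all 27 → value 108, running total 289.00
- quinces (37/15 per unit): 9 of 15 → value 9×37/15 = 22.2000, running total 311.20
Total 311.20.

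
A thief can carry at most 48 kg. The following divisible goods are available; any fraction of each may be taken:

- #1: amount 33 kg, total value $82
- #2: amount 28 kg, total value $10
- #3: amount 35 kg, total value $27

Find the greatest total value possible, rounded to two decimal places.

93.57

Take in order of value per unit:
- #1 (82/33 per unit): all 33 → value 82, running total 82.00
- #3 (27/35 per unit): 15 of 35 → value 15×27/35 = 11.5714, running total 93.57
Total 93.57.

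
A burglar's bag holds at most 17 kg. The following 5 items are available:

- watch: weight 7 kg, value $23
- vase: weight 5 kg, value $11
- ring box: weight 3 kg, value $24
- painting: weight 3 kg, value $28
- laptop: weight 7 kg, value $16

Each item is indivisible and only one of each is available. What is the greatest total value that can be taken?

Check high-value combinations within 17 kg:
- watch+ring box+painting: weight 7+3+3=13, value 23+24+28=75
- ring box+painting+laptop: weight 3+3+7=13, value 24+28+16=68
- watch+painting+laptop: weight 7+3+7=17, value 23+28+16=67
- vase+ring box+painting: weight 5+3+3=11, value 11+24+28=63
Best: $75.

$75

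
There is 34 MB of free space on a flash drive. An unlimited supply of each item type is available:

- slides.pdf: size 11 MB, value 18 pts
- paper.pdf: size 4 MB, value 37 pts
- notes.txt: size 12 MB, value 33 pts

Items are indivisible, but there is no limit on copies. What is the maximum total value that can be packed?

296 pts

Best value-per-unit is paper.pdf at 37/4, and filling with it alone uses size 8×4=32. No mix of the others beats 8×37 = 296.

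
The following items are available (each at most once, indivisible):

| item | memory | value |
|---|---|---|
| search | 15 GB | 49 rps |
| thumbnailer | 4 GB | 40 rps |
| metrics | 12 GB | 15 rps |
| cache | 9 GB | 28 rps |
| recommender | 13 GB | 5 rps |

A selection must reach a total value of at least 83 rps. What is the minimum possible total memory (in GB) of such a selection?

Subsets with value ≥ 83, sorted by total memory:
- search+thumbnailer: memory 19, value 89
- thumbnailer+metrics+cache: memory 25, value 83
- search+thumbnailer+cache: memory 28, value 117
Minimum memory: 19 GB.

19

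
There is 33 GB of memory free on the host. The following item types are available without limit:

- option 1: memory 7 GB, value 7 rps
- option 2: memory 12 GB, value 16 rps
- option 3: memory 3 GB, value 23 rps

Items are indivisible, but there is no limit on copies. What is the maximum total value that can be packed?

Best value-per-unit is option 3 at 23/3, and filling with it alone uses memory 11×3=33. No mix of the others beats 11×23 = 253.

253 rps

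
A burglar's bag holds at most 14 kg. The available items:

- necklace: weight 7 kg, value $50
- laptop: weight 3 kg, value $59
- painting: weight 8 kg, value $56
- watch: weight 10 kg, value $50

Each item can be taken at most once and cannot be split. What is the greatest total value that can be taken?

Check high-value combinations within 14 kg:
- laptop+painting: weight 3+8=11, value 59+56=115
- necklace+laptop: weight 7+3=10, value 50+59=109
- laptop+watch: weight 3+10=13, value 59+50=109
- laptop: weight 3, value 59
Best: $115.

$115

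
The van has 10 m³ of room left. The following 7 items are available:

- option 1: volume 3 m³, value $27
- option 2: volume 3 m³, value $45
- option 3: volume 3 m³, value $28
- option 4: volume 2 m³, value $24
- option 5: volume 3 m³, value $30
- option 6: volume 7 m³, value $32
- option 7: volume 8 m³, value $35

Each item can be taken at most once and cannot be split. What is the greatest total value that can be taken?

Check high-value combinations within 10 m³:
- option 2+option 3+option 5: volume 3+3+3=9, value 45+28+30=103
- option 1+option 2+option 5: volume 3+3+3=9, value 27+45+30=102
- option 1+option 2+option 3: volume 3+3+3=9, value 27+45+28=100
Best: $103.

$103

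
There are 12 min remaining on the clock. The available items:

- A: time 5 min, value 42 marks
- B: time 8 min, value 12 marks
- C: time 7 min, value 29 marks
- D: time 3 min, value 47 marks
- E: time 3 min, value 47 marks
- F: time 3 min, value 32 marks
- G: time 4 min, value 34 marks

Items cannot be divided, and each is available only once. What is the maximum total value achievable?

136 marks

Check high-value combinations within 12 min:
- A+D+E: time 5+3+3=11, value 42+47+47=136
- D+E+G: time 3+3+4=10, value 47+47+34=128
- D+E+F: time 3+3+3=9, value 47+47+32=126
- A+D+G: time 5+3+4=12, value 42+47+34=123
- A+E+G: time 5+3+4=12, value 42+47+34=123
Best: 136 marks.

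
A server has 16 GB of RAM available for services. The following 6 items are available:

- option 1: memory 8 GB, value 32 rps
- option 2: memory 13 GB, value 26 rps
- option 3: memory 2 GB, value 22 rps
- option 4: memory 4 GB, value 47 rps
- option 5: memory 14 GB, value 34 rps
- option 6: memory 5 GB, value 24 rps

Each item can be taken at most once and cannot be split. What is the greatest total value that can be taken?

101 rps

Check high-value combinations within 16 GB:
- option 1+option 3+option 4: memory 8+2+4=14, value 32+22+47=101
- option 3+option 4+option 6: memory 2+4+5=11, value 22+47+24=93
- option 1+option 4: memory 8+4=12, value 32+47=79
- option 1+option 3+option 6: memory 8+2+5=15, value 32+22+24=78
- option 4+option 6: memory 4+5=9, value 47+24=71
Best: 101 rps.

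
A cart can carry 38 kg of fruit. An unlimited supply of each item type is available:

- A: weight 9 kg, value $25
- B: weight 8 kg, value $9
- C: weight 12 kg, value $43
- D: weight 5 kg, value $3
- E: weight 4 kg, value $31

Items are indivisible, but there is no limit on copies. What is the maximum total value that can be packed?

$279

Best value-per-unit is E at 31/4, and filling with it alone uses weight 9×4=36. No mix of the others beats 9×31 = 279.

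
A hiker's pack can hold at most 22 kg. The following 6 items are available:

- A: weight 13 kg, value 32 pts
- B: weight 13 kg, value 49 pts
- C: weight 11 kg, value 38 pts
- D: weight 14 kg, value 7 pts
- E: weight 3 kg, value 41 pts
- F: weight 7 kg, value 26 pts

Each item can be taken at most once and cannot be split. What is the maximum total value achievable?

105 pts

Check high-value combinations within 22 kg:
- C+E+F: weight 11+3+7=21, value 38+41+26=105
- B+E: weight 13+3=16, value 49+41=90
- C+E: weight 11+3=14, value 38+41=79
- B+F: weight 13+7=20, value 49+26=75
Best: 105 pts.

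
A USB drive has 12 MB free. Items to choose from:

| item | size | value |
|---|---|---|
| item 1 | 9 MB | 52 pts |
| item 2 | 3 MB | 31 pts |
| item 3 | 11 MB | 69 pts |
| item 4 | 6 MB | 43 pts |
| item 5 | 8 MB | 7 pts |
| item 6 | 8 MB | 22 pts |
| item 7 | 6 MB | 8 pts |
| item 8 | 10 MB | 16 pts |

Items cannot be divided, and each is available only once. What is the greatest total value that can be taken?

83 pts

Check high-value combinations within 12 MB:
- item 1+item 2: size 9+3=12, value 52+31=83
- item 2+item 4: size 3+6=9, value 31+43=74
- item 3: size 11, value 69
- item 2+item 6: size 3+8=11, value 31+22=53
Best: 83 pts.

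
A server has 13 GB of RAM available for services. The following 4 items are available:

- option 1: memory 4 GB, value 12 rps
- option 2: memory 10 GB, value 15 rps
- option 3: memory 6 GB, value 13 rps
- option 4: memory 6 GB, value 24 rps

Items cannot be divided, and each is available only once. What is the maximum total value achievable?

Check high-value combinations within 13 GB:
- option 3+option 4: memory 6+6=12, value 13+24=37
- option 1+option 4: memory 4+6=10, value 12+24=36
- option 1+option 3: memory 4+6=10, value 12+13=25
- option 4: memory 6, value 24
Best: 37 rps.

37 rps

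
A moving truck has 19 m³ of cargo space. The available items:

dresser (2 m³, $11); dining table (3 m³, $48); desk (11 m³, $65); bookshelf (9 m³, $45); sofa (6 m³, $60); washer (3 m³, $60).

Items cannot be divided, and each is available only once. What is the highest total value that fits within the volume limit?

$184

Check high-value combinations within 19 m³:
- dresser+dining table+desk+washer: volume 2+3+11+3=19, value 11+48+65+60=184
- dresser+dining table+sofa+washer: volume 2+3+6+3=14, value 11+48+60+60=179
- dining table+desk+washer: volume 3+11+3=17, value 48+65+60=173
- dining table+sofa+washer: volume 3+6+3=12, value 48+60+60=168
Best: $184.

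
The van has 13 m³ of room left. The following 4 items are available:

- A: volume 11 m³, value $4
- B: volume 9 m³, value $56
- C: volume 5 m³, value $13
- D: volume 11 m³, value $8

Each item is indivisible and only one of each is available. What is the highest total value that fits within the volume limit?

This is a 0/1 knapsack; check combinations near the capacity.
- B: volume 9, value 56
- C: volume 5, value 13
- D: volume 11, value 8
- A: volume 11, value 4
Best: $56.

$56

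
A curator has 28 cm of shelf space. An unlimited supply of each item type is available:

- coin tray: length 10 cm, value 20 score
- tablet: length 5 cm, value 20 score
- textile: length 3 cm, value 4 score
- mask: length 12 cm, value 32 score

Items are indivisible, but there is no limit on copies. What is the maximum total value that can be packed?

Best value-per-unit is tablet at 20/5; filling with it alone gives 5×20 = 100.
Optimal mix: 5×tablet + 1×textile → length 28, value 104.

104 score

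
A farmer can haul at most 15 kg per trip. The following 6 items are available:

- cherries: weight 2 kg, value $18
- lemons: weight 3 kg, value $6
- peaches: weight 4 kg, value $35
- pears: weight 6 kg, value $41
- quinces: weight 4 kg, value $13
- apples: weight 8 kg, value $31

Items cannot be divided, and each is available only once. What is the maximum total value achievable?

Check high-value combinations within 15 kg:
- cherries+lemons+peaches+pears: weight 2+3+4+6=15, value 18+6+35+41=100
- cherries+peaches+pears: weight 2+4+6=12, value 18+35+41=94
- peaches+pears+quinces: weight 4+6+4=14, value 35+41+13=89
- cherries+peaches+apples: weight 2+4+8=14, value 18+35+31=84
Best: $100.

$100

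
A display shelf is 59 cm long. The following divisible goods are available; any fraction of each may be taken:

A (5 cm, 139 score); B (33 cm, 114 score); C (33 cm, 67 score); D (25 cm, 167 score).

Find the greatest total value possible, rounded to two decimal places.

406.18

Take in order of value per unit:
- A (139/5 per unit): all 5 → value 139, running total 139.00
- D (167/25 per unit): all 25 → value 167, running total 306.00
- B (114/33 per unit): 29 of 33 → value 29×114/33 = 100.1818, running total 406.18
Total 406.18.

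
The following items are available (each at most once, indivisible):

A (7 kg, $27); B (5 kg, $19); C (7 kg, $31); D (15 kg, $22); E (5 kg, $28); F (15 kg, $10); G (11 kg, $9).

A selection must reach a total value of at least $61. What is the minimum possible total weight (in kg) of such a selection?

Subsets with value ≥ 61, sorted by total weight:
- B+C+E: weight 17, value 78
- A+B+E: weight 17, value 74
Minimum weight: 17 kg.

17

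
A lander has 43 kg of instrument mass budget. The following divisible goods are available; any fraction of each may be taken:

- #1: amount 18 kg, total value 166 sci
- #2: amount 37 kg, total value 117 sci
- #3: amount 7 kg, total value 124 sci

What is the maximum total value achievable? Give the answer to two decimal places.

346.92

Take in order of value per unit:
- #3 (124/7 per unit): all 7 → value 124, running total 124.00
- #1 (166/18 per unit): all 18 → value 166, running total 290.00
- #2 (117/37 per unit): 18 of 37 → value 18×117/37 = 56.9189, running total 346.92
Total 346.92.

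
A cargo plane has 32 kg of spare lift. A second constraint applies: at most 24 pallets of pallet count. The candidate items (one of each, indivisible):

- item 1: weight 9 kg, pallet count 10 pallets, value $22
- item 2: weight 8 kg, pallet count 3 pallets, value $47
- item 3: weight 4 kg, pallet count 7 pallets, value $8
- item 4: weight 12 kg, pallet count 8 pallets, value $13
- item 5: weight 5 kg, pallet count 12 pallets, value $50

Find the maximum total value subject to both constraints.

$110

Feasible sets respecting both limits:
- item 2+item 4+item 5: weight 25, pallet count 23, value 110
- item 2+item 3+item 5: weight 17, pallet count 22, value 105
- item 2+item 5: weight 13, pallet count 15, value 97
- item 1+item 2+item 4: weight 29, pallet count 21, value 82
Best: $110.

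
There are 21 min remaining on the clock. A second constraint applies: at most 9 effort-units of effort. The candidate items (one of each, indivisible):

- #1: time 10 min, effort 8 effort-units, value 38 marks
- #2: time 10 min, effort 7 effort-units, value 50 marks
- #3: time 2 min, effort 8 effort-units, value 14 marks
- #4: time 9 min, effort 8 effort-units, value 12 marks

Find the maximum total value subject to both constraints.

Feasible sets respecting both limits:
- #2: time 10, effort 7, value 50
- #1: time 10, effort 8, value 38
- #3: time 2, effort 8, value 14
Best: 50 marks.

50 marks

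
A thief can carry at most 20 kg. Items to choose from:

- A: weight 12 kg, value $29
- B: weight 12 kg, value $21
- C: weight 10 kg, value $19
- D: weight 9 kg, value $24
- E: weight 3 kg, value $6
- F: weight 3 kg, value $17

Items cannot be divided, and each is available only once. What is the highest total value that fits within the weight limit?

Check high-value combinations within 20 kg:
- A+E+F: weight 12+3+3=18, value 29+6+17=52
- D+E+F: weight 9+3+3=15, value 24+6+17=47
- A+F: weight 12+3=15, value 29+17=46
- B+E+F: weight 12+3+3=18, value 21+6+17=44
Best: $52.

$52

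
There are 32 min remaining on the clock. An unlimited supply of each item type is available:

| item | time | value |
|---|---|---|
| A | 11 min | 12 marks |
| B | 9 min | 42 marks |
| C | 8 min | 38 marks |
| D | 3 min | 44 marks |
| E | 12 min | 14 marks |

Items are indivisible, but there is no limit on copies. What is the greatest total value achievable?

440 marks

Best value-per-unit is D at 44/3, and filling with it alone uses time 10×3=30. No mix of the others beats 10×44 = 440.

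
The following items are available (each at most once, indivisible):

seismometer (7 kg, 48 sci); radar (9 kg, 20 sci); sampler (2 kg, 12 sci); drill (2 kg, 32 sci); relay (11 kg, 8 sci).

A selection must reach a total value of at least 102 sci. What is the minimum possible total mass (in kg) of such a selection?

20

Subsets with value ≥ 102, sorted by total mass:
- seismometer+radar+sampler+drill: mass 20, value 112
- seismometer+radar+drill+relay: mass 29, value 108
- seismometer+radar+sampler+drill+relay: mass 31, value 120
Minimum mass: 20 kg.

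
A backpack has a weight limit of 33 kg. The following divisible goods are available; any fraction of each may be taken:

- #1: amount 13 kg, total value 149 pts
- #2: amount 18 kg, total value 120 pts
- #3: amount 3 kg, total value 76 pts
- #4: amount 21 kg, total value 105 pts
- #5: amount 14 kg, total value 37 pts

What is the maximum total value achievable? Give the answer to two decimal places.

338.33

Take in order of value per unit:
- #3 (76/3 per unit): all 3 → value 76, running total 76.00
- #1 (149/13 per unit): all 13 → value 149, running total 225.00
- #2 (120/18 per unit): 17 of 18 → value 17×120/18 = 113.3333, running total 338.33
Total 338.33.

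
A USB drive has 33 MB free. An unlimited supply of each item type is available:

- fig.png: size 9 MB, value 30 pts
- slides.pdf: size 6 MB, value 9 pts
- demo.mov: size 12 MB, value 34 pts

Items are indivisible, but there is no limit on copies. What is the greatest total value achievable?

99 pts

Best value-per-unit is fig.png at 30/9; filling with it alone gives 3×30 = 90.
Optimal mix: 3×fig.png + 1×slides.pdf → size 33, value 99.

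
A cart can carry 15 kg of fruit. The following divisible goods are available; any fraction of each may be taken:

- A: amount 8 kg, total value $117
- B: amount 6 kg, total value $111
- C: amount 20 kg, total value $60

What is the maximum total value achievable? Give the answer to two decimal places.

Take in order of value per unit:
- B (111/6 per unit): all 6 → value 111, running total 111.00
- A (117/8 per unit): all 8 → value 117, running total 228.00
- C (60/20 per unit): 1 of 20 → value 1×60/20 = 3.0000, running total 231.00
Total 231.00.

231.00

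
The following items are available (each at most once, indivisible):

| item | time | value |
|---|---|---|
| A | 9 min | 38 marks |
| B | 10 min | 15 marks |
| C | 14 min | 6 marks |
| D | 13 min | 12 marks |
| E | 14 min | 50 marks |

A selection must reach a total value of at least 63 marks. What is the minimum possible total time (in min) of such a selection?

Subsets with value ≥ 63, sorted by total time:
- A+E: time 23, value 88
- B+E: time 24, value 65
Minimum time: 23 min.

23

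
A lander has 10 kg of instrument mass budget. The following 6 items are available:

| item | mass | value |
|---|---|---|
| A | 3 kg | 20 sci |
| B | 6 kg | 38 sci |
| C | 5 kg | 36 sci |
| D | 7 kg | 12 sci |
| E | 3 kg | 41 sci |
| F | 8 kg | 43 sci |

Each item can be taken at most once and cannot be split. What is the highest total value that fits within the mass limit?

79 sci

Check high-value combinations within 10 kg:
- B+E: mass 6+3=9, value 38+41=79
- C+E: mass 5+3=8, value 36+41=77
- A+E: mass 3+3=6, value 20+41=61
- A+B: mass 3+6=9, value 20+38=58
Best: 79 sci.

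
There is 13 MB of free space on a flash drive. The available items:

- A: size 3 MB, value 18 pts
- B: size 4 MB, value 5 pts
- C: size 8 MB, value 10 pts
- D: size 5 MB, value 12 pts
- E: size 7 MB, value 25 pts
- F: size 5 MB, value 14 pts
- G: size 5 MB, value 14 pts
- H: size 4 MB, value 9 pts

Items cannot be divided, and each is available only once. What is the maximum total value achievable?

46 pts

Check high-value combinations within 13 MB:
- A+F+G: size 3+5+5=13, value 18+14+14=46
- A+D+F: size 3+5+5=13, value 18+12+14=44
- A+D+G: size 3+5+5=13, value 18+12+14=44
- A+E: size 3+7=10, value 18+25=43
- A+F+H: size 3+5+4=12, value 18+14+9=41
Best: 46 pts.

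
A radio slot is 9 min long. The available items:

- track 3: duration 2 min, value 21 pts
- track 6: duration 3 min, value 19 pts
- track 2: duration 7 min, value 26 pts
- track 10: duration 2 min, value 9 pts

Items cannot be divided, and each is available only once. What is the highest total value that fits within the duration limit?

49 pts

Check high-value combinations within 9 min:
- track 3+track 6+track 10: duration 2+3+2=7, value 21+19+9=49
- track 3+track 2: duration 2+7=9, value 21+26=47
- track 3+track 6: duration 2+3=5, value 21+19=40
- track 2+track 10: duration 7+2=9, value 26+9=35
Best: 49 pts.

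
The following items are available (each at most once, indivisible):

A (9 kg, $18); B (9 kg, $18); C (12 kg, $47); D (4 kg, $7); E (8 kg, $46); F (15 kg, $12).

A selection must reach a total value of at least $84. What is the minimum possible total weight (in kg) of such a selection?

Subsets with value ≥ 84, sorted by total weight:
- C+E: weight 20, value 93
- C+D+E: weight 24, value 100
Minimum weight: 20 kg.

20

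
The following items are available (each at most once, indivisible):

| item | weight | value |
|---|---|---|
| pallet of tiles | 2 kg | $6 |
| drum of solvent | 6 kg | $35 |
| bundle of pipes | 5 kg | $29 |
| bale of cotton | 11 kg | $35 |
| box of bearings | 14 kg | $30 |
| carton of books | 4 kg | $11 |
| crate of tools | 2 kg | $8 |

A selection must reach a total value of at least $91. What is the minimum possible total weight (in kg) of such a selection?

22

Subsets with value ≥ 91, sorted by total weight:
- drum of solvent+bundle of pipes+bale of cotton: weight 22, value 99
- drum of solvent+bundle of pipes+bale of cotton+crate of tools: weight 24, value 107
- pallet of tiles+drum of solvent+bundle of pipes+bale of cotton: weight 24, value 105
Minimum weight: 22 kg.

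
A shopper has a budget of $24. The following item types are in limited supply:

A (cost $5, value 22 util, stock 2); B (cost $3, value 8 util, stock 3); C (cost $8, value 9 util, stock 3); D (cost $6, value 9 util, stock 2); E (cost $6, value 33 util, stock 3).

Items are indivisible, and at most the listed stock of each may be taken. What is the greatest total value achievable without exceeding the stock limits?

121 util

Best selections within cost 24 and stock limits:
- 1×A + 3×E: cost 23, value 121
- 2×B + 3×E: cost 24, value 115
- 2×A + 2×E: cost 22, value 110
- 1×D + 3×E: cost 24, value 108
Best: 121 util.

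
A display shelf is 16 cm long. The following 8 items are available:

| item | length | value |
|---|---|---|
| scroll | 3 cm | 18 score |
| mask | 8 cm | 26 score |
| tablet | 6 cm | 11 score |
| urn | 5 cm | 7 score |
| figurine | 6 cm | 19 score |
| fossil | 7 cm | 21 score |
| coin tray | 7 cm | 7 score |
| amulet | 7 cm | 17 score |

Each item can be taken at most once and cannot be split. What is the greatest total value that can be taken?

58 score

Check high-value combinations within 16 cm:
- scroll+figurine+fossil: length 3+6+7=16, value 18+19+21=58
- scroll+figurine+amulet: length 3+6+7=16, value 18+19+17=54
- scroll+mask+urn: length 3+8+5=16, value 18+26+7=51
Best: 58 score.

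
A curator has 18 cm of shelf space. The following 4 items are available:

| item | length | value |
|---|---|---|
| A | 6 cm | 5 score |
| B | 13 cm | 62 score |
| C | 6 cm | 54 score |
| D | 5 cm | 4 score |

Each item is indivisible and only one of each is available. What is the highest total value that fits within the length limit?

66 score

Check high-value combinations within 18 cm:
- B+D: length 13+5=18, value 62+4=66
- A+C+D: length 6+6+5=17, value 5+54+4=63
- B: length 13, value 62
- A+C: length 6+6=12, value 5+54=59
- C+D: length 6+5=11, value 54+4=58
Best: 66 score.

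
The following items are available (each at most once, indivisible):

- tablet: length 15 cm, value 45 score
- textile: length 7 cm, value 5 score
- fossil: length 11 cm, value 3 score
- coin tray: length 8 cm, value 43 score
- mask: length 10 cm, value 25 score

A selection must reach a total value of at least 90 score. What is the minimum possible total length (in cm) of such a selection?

Subsets with value ≥ 90, sorted by total length:
- tablet+textile+coin tray: length 30, value 93
- tablet+coin tray+mask: length 33, value 113
- tablet+fossil+coin tray: length 34, value 91
Minimum length: 30 cm.

30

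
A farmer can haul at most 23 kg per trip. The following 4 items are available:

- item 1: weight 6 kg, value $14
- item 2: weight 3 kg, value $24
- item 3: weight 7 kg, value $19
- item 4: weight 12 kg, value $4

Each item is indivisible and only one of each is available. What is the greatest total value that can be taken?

This is a 0/1 knapsack; check combinations near the capacity.
- item 1+item 2+item 3: weight 6+3+7=16, value 14+24+19=57
- item 2+item 3+item 4: weight 3+7+12=22, value 24+19+4=47
- item 2+item 3: weight 3+7=10, value 24+19=43
Best: $57.

$57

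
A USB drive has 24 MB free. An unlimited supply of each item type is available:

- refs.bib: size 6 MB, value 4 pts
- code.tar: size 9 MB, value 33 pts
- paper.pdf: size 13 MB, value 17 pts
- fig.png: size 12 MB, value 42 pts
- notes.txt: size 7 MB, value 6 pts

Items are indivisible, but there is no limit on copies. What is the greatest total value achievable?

Best value-per-unit is code.tar at 33/9; filling with it alone gives 2×33 = 66.
Optimal mix: 2×fig.png → size 24, value 84.

84 pts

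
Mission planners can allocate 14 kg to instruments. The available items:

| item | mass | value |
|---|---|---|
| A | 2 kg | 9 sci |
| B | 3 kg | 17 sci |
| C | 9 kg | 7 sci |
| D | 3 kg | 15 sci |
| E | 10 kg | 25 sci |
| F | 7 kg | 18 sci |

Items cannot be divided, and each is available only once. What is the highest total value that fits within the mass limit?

Check high-value combinations within 14 kg:
- B+D+F: mass 3+3+7=13, value 17+15+18=50
- A+B+F: mass 2+3+7=12, value 9+17+18=44
- A+D+F: mass 2+3+7=12, value 9+15+18=42
- B+E: mass 3+10=13, value 17+25=42
Best: 50 sci.

50 sci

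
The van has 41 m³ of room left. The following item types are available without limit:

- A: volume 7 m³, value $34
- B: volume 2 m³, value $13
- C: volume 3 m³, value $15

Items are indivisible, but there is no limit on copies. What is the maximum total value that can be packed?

Best value-per-unit is B at 13/2; filling with it alone gives 20×13 = 260.
Optimal mix: 19×B + 1×C → volume 41, value 262.

$262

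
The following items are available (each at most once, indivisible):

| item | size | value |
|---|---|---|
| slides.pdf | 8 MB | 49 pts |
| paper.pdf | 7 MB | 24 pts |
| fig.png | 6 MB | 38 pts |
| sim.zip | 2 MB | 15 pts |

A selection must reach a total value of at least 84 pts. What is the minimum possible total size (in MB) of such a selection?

14

Subsets with value ≥ 84, sorted by total size:
- slides.pdf+fig.png: size 14, value 87
- slides.pdf+fig.png+sim.zip: size 16, value 102
Minimum size: 14 MB.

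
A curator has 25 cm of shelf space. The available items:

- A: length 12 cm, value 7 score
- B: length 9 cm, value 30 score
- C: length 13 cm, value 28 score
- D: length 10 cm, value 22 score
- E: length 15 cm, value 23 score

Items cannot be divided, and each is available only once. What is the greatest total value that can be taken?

58 score

Check high-value combinations within 25 cm:
- B+C: length 9+13=22, value 30+28=58
- B+E: length 9+15=24, value 30+23=53
- B+D: length 9+10=19, value 30+22=52
- C+D: length 13+10=23, value 28+22=50
- D+E: length 10+15=25, value 22+23=45
Best: 58 score.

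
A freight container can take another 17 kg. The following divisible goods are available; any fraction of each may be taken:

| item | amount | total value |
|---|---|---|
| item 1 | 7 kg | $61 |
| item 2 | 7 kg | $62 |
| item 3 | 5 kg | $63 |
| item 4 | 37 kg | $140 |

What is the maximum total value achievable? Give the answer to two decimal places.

168.57

Take in order of value per unit:
- item 3 (63/5 per unit): all 5 → value 63, running total 63.00
- item 2 (62/7 per unit): all 7 → value 62, running total 125.00
- item 1 (61/7 per unit): 5 of 7 → value 5×61/7 = 43.5714, running total 168.57
Total 168.57.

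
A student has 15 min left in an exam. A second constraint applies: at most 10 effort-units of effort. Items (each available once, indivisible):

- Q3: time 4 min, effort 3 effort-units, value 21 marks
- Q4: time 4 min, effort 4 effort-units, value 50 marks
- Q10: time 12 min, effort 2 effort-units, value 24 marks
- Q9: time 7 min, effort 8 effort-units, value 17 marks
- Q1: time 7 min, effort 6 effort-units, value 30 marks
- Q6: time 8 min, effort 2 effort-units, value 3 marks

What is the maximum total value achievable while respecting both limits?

Feasible sets respecting both limits:
- Q4+Q1: time 11, effort 10, value 80
- Q3+Q4: time 8, effort 7, value 71
- Q4+Q6: time 12, effort 6, value 53
- Q3+Q1: time 11, effort 9, value 51
Best: 80 marks.

80 marks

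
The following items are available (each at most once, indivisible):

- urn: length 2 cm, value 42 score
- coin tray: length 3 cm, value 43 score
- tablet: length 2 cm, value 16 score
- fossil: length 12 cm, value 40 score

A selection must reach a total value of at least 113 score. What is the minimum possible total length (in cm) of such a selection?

17

Subsets with value ≥ 113, sorted by total length:
- urn+coin tray+fossil: length 17, value 125
- urn+coin tray+tablet+fossil: length 19, value 141
Minimum length: 17 cm.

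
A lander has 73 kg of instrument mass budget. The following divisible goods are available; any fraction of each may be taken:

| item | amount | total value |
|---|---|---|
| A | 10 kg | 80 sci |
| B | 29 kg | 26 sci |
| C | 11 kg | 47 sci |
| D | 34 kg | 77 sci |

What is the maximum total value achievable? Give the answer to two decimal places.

Take in order of value per unit:
- A (80/10 per unit): all 10 → value 80, running total 80.00
- C (47/11 per unit): all 11 → value 47, running total 127.00
- D (77/34 per unit): all 34 → value 77, running total 204.00
- B (26/29 per unit): 18 of 29 → value 18×26/29 = 16.1379, running total 220.14
Total 220.14.

220.14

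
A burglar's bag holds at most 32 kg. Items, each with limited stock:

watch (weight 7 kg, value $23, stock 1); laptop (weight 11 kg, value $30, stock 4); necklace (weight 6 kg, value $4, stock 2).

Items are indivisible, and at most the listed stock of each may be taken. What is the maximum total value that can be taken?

Top feasible selections:
- 1×watch + 2×laptop: weight 29, value 83
- 2×laptop + 1×necklace: weight 28, value 64
- 1×watch + 1×laptop + 2×necklace: weight 30, value 61
- 2×laptop: weight 22, value 60
Best: $83.

$83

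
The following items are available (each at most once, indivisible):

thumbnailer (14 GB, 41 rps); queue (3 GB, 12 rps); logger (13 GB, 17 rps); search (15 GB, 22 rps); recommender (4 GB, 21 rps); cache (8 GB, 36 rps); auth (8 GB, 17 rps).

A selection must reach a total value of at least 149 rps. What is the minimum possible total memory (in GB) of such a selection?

52

Subsets with value ≥ 149, sorted by total memory:
- thumbnailer+queue+search+recommender+cache+auth: memory 52, value 149
- thumbnailer+queue+logger+search+recommender+cache: memory 57, value 149
- thumbnailer+logger+search+recommender+cache+auth: memory 62, value 154
- thumbnailer+queue+logger+search+recommender+cache+auth: memory 65, value 166
Minimum memory: 52 GB.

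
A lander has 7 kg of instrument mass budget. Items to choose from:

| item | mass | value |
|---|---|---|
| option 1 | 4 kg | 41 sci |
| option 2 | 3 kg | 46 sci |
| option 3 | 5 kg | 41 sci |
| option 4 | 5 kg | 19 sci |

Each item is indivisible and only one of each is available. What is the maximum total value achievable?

This is a 0/1 knapsack; check combinations near the capacity.
- option 1+option 2: mass 4+3=7, value 41+46=87
- option 2: mass 3, value 46
- option 1: mass 4, value 41
- option 3: mass 5, value 41
Best: 87 sci.

87 sci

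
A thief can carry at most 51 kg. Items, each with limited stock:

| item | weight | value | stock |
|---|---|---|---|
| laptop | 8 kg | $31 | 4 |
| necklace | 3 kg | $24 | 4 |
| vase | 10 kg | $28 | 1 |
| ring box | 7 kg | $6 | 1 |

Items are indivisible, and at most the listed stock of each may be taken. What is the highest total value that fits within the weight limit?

$226

Top feasible selections:
- 4×laptop + 4×necklace + 1×ring box: weight 51, value 226
- 4×laptop + 3×necklace + 1×vase: weight 51, value 224
- 4×laptop + 4×necklace: weight 44, value 220
- 3×laptop + 4×necklace + 1×vase: weight 46, value 217
Best: $226.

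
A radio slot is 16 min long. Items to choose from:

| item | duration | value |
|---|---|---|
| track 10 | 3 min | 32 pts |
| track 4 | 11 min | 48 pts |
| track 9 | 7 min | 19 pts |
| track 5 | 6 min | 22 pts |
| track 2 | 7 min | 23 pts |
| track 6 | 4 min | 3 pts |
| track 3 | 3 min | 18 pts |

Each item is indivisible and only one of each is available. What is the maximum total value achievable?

80 pts

Check high-value combinations within 16 min:
- track 10+track 4: duration 3+11=14, value 32+48=80
- track 10+track 5+track 2: duration 3+6+7=16, value 32+22+23=77
- track 10+track 5+track 6+track 3: duration 3+6+4+3=16, value 32+22+3+18=75
- track 10+track 2+track 3: duration 3+7+3=13, value 32+23+18=73
- track 10+track 9+track 5: duration 3+7+6=16, value 32+19+22=73
Best: 80 pts.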